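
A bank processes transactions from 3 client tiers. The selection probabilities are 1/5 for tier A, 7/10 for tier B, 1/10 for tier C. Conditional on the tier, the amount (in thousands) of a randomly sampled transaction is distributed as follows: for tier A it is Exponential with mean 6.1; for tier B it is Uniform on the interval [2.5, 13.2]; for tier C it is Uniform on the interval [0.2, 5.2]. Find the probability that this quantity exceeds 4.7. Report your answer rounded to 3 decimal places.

0.659

Conditional on each tier, P(X > 4.7): A: 0.462785; B: 0.794393; C: 0.1.
By total probability, P(X > 4.7) = 0.2·0.462785 + 0.7·0.794393 + 0.1·0.1 = 0.658632.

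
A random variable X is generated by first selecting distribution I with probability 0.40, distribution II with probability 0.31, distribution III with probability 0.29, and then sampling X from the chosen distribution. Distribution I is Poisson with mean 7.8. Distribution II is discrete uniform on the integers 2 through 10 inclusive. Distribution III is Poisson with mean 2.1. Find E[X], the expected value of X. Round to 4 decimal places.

5.5890

Component means — I: 7.8; II: 6; III: 2.1.
E[X] = 0.4·7.8 + 0.31·6 + 0.29·2.1 = 5.589.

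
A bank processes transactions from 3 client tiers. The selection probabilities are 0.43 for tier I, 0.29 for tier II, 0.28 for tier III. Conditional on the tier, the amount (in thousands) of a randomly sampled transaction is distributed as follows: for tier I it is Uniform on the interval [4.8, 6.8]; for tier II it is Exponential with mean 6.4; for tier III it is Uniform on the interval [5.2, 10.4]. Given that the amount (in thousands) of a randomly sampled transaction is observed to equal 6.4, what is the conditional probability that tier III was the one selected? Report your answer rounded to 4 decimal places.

0.1886

Likelihoods f(6.4 | ·): I: 0.5; II: 0.0574812; III: 0.192308.
Posterior ∝ prior × likelihood. Numerator for III: 0.28·0.192308 = 0.0538462.
Normalizing constant: 0.43·0.5 + 0.29·0.0574812 + 0.28·0.192308 = 0.285516.
P(III | observation) = 0.0538462 / 0.285516 = 0.188593.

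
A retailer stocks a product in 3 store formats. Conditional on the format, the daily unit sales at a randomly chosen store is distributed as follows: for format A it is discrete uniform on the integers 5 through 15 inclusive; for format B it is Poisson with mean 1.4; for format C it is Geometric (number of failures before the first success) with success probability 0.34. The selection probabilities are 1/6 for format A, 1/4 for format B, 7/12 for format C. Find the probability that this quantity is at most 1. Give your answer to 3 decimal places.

Conditional on each format, P(X ≤ 1): A: 0; B: 0.591833; C: 0.5644.
By total probability, P(X ≤ 1) = 0.166667·0 + 0.25·0.591833 + 0.583333·0.5644 = 0.477192.

0.477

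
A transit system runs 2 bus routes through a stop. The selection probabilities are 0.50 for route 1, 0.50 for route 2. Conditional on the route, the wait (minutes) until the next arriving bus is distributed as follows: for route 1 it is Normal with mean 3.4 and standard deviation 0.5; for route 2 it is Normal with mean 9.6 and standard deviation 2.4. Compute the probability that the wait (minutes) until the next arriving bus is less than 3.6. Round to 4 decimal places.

0.3308

Conditional on each route, P(X < 3.6): 1: 0.655422; 2: 0.00620967.
By total probability, P(X < 3.6) = 0.5·0.655422 + 0.5·0.00620967 = 0.330816.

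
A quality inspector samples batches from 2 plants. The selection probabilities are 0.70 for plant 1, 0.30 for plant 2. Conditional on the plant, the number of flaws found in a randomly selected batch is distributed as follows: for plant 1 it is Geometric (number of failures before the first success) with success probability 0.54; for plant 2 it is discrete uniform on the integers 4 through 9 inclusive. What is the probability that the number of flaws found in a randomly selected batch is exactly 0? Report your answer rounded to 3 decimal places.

Conditional on each plant, P(X = 0): 1: 0.54; 2: 0.
By total probability, P(X = 0) = 0.7·0.54 + 0.3·0 = 0.378.

0.378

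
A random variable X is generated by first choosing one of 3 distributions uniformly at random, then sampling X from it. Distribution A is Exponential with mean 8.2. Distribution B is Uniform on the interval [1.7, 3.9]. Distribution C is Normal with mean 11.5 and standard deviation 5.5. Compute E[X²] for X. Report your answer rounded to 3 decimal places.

For each component E[X²] = Var + (mean)², giving A: 134.48; B: 8.24333; C: 162.5.
Overall E[X²] = 0.333333·134.48 + 0.333333·8.24333 + 0.333333·162.5 = 101.741.

101.741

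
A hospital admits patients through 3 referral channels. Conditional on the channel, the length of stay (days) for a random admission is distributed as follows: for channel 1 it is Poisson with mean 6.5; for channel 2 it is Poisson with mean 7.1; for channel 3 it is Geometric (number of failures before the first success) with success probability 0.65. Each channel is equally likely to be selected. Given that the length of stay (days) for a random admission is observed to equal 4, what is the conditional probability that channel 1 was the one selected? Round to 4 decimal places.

0.5352

Likelihoods P(X=4 | ·): 1: 0.111822; 2: 0.0873638; 3: 0.00975406.
Posterior ∝ prior × likelihood. Numerator for 1: 0.333333·0.111822 = 0.0372741.
Normalizing constant: 0.333333·0.111822 + 0.333333·0.0873638 + 0.333333·0.00975406 = 0.0696467.
P(1 | observation) = 0.0372741 / 0.0696467 = 0.535188.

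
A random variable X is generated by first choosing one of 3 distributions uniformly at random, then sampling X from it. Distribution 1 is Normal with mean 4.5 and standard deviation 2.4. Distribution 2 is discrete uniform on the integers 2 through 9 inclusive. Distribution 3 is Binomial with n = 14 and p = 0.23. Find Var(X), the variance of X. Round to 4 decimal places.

5.3672

Per component, 1: μ=4.5, E[X²]=26.01; 2: μ=5.5, E[X²]=35.5; 3: μ=3.22, E[X²]=12.8478.
E[X] = 0.333333·4.5 + 0.333333·5.5 + 0.333333·3.22 = 4.40667.
E[X²] = 0.333333·26.01 + 0.333333·35.5 + 0.333333·12.8478 = 24.7859.
Var(X) = E[X²] − (E[X])² = 24.7859 − 19.4187 = 5.36722.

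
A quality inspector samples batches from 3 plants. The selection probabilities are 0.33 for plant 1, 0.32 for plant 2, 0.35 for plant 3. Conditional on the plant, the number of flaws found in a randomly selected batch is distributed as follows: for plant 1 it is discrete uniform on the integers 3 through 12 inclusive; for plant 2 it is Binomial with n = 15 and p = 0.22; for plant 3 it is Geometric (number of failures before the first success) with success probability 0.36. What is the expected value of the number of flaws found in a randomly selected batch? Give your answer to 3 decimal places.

4.153

Component means — 1: 7.5; 2: 3.3; 3: 1.77778.
E[X] = 0.33·7.5 + 0.32·3.3 + 0.35·1.77778 = 4.15322.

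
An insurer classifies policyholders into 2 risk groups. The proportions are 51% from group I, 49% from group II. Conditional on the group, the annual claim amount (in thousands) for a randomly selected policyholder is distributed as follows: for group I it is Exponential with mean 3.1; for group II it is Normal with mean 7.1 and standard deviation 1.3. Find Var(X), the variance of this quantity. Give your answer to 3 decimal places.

Per component, I: μ=3.1, E[X²]=19.22; II: μ=7.1, E[X²]=52.1.
E[X] = 0.51·3.1 + 0.49·7.1 = 5.06.
E[X²] = 0.51·19.22 + 0.49·52.1 = 35.3312.
Var(X) = E[X²] − (E[X])² = 35.3312 − 25.6036 = 9.7276.

9.728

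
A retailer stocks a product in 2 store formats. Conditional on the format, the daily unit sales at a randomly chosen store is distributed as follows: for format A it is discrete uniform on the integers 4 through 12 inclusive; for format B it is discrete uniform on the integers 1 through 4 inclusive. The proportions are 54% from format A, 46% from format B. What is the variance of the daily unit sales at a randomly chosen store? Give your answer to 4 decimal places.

11.6891

Per component, A: μ=8, E[X²]=70.6667; B: μ=2.5, E[X²]=7.5.
E[X] = 0.54·8 + 0.46·2.5 = 5.47.
E[X²] = 0.54·70.6667 + 0.46·7.5 = 41.61.
Var(X) = E[X²] − (E[X])² = 41.61 − 29.9209 = 11.6891.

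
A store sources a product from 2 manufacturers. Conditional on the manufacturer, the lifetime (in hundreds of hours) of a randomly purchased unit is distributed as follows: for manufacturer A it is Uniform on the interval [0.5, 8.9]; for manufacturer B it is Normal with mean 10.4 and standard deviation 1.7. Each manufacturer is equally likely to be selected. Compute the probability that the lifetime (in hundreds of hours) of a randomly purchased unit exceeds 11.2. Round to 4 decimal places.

Conditional on each manufacturer, P(X > 11.2): A: 0; B: 0.318967.
By total probability, P(X > 11.2) = 0.5·0 + 0.5·0.318967 = 0.159484.

0.1595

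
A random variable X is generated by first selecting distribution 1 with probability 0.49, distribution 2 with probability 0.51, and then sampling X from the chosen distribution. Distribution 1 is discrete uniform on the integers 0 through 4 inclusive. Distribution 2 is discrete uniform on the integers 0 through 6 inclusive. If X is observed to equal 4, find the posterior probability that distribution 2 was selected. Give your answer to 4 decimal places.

Likelihoods P(X=4 | ·): 1: 0.2; 2: 0.142857.
Posterior ∝ prior × likelihood. Numerator for 2: 0.51·0.142857 = 0.0728571.
Normalizing constant: 0.49·0.2 + 0.51·0.142857 = 0.170857.
P(2 | observation) = 0.0728571 / 0.170857 = 0.426421.

0.4264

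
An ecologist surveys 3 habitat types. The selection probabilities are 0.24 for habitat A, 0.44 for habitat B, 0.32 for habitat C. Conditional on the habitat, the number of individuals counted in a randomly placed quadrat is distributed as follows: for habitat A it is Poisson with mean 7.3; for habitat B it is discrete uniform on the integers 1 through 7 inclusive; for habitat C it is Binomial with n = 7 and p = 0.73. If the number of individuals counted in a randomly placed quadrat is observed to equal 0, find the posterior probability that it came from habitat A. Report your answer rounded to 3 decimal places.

Likelihoods P(X=0 | ·): A: 0.000675539; B: 0; C: 0.000104604.
Posterior ∝ prior × likelihood. Numerator for A: 0.24·0.000675539 = 0.000162129.
Normalizing constant: 0.24·0.000675539 + 0.44·0 + 0.32·0.000104604 = 0.000195602.
P(A | observation) = 0.000162129 / 0.000195602 = 0.828872.

0.829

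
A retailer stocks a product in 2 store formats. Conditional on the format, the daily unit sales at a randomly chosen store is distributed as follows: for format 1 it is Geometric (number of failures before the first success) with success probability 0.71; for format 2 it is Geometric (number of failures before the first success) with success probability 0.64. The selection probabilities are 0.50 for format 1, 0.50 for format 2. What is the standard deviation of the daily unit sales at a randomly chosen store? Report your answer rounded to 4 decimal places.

Per component, 1: μ=0.408451, E[X²]=0.742115; 2: μ=0.5625, E[X²]=1.19531.
E[X] = 0.5·0.408451 + 0.5·0.5625 = 0.485475.
E[X²] = 0.5·0.742115 + 0.5·1.19531 = 0.968714.
Var(X) = E[X²] − (E[X])² = 0.968714 − 0.235686 = 0.733027.
SD(X) = √0.733027 = 0.85617.

0.8562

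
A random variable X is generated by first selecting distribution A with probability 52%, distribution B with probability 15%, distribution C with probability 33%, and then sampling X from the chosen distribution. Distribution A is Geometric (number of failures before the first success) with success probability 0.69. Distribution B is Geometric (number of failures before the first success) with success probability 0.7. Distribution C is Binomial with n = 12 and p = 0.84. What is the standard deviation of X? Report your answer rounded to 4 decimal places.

4.6357

Per component, A: μ=0.449275, E[X²]=0.852972; B: μ=0.428571, E[X²]=0.795918; C: μ=10.08, E[X²]=103.219.
E[X] = 0.52·0.449275 + 0.15·0.428571 + 0.33·10.08 = 3.62431.
E[X²] = 0.52·0.852972 + 0.15·0.795918 + 0.33·103.219 = 34.6253.
Var(X) = E[X²] − (E[X])² = 34.6253 − 13.1356 = 21.4897.
SD(X) = √21.4897 = 4.63569.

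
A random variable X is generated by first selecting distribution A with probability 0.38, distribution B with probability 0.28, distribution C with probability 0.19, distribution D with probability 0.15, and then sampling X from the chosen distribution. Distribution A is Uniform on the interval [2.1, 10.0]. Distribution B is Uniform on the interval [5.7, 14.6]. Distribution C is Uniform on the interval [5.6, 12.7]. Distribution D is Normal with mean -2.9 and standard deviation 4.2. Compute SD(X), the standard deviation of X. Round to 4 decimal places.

Per component, A: μ=6.05, E[X²]=41.8033; B: μ=10.15, E[X²]=109.623; C: μ=9.15, E[X²]=87.9233; D: μ=-2.9, E[X²]=26.05.
E[X] = 0.38·6.05 + 0.28·10.15 + 0.19·9.15 + 0.15·-2.9 = 6.4445.
E[X²] = 0.38·41.8033 + 0.28·109.623 + 0.19·87.9233 + 0.15·26.05 = 67.1927.
Var(X) = E[X²] − (E[X])² = 67.1927 − 41.5316 = 25.6612.
SD(X) = √25.6612 = 5.06568.

5.0657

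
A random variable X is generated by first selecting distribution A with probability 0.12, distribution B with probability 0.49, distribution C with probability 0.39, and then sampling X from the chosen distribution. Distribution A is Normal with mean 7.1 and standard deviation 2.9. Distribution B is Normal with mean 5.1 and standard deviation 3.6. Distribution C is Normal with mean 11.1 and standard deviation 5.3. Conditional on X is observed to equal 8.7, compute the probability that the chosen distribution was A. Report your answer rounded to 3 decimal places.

0.193

Likelihoods f(8.7 | ·): A: 0.118144; B: 0.0672141; C: 0.0679371.
Posterior ∝ prior × likelihood. Numerator for A: 0.12·0.118144 = 0.0141773.
Normalizing constant: 0.12·0.118144 + 0.49·0.0672141 + 0.39·0.0679371 = 0.0736077.
P(A | observation) = 0.0141773 / 0.0736077 = 0.192606.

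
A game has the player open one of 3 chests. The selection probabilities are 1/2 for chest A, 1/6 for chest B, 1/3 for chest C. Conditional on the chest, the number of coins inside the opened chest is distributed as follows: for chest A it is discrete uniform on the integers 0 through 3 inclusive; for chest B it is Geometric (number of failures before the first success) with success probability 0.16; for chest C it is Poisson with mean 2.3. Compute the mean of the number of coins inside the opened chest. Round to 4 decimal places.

2.3917

Component means — A: 1.5; B: 5.25; C: 2.3.
E[X] = 0.5·1.5 + 0.166667·5.25 + 0.333333·2.3 = 2.39167.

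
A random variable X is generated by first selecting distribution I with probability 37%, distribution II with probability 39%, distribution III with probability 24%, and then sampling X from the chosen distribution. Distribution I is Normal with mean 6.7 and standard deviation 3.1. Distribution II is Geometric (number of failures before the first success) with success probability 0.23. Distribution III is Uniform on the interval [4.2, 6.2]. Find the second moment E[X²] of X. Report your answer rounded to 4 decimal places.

36.7824

For each component E[X²] = Var + (mean)², giving I: 54.5; II: 25.7637; III: 27.3733.
Overall E[X²] = 0.37·54.5 + 0.39·25.7637 + 0.24·27.3733 = 36.7824.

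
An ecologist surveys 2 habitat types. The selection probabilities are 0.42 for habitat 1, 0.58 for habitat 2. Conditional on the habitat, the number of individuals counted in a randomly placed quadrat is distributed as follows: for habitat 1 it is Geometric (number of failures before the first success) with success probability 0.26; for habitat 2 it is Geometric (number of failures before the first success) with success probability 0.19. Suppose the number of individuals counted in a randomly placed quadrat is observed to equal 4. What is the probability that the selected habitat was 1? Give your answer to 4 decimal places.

0.4084

Likelihoods P(X=4 | ·): 1: 0.0779651; 2: 0.0817888.
Posterior ∝ prior × likelihood. Numerator for 1: 0.42·0.0779651 = 0.0327453.
Normalizing constant: 0.42·0.0779651 + 0.58·0.0817888 = 0.0801828.
P(1 | observation) = 0.0327453 / 0.0801828 = 0.408383.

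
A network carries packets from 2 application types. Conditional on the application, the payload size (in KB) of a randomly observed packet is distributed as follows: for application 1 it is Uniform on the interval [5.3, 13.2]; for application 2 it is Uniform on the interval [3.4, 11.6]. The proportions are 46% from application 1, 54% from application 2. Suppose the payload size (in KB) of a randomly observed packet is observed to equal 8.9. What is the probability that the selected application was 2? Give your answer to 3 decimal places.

0.531

Likelihoods f(8.9 | ·): 1: 0.126582; 2: 0.121951.
Posterior ∝ prior × likelihood. Numerator for 2: 0.54·0.121951 = 0.0658537.
Normalizing constant: 0.46·0.126582 + 0.54·0.121951 = 0.124082.
P(2 | observation) = 0.0658537 / 0.124082 = 0.530729.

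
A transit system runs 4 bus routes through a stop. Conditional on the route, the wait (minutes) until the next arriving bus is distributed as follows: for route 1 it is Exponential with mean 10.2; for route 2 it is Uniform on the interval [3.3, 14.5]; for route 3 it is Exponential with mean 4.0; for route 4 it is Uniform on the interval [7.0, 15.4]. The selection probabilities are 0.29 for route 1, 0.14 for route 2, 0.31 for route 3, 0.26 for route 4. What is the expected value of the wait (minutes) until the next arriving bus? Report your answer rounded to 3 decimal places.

Component means — 1: 10.2; 2: 8.9; 3: 4; 4: 11.2.
E[X] = 0.29·10.2 + 0.14·8.9 + 0.31·4 + 0.26·11.2 = 8.356.

8.356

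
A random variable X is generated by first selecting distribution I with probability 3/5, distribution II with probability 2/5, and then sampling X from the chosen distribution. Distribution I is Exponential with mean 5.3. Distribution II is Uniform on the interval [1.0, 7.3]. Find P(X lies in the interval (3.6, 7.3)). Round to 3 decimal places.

0.388

Conditional on each component, P(3.6 < X < 7.3): I: 0.254756; II: 0.587302.
By total probability, P(3.6 < X < 7.3) = 0.6·0.254756 + 0.4·0.587302 = 0.387774.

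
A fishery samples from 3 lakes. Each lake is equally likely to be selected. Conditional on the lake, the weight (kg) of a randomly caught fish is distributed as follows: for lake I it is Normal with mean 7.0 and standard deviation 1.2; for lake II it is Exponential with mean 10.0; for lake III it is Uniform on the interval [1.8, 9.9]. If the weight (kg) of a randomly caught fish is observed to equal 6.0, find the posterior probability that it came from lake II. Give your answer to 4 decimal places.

Likelihoods f(6.0 | ·): I: 0.234927; II: 0.0548812; III: 0.123457.
Posterior ∝ prior × likelihood. Numerator for II: 0.333333·0.0548812 = 0.0182937.
Normalizing constant: 0.333333·0.234927 + 0.333333·0.0548812 + 0.333333·0.123457 = 0.137755.
P(II | observation) = 0.0182937 / 0.137755 = 0.132799.

0.1328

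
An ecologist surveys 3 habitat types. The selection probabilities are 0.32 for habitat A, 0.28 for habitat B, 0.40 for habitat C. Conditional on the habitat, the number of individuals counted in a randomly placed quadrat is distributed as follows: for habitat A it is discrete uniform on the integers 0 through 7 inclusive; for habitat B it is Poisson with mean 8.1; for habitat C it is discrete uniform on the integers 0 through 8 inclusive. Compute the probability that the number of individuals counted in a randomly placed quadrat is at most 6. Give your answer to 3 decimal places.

Conditional on each habitat, P(X ≤ 6): A: 0.875; B: 0.301314; C: 0.777778.
By total probability, P(X ≤ 6) = 0.32·0.875 + 0.28·0.301314 + 0.4·0.777778 = 0.675479.

0.675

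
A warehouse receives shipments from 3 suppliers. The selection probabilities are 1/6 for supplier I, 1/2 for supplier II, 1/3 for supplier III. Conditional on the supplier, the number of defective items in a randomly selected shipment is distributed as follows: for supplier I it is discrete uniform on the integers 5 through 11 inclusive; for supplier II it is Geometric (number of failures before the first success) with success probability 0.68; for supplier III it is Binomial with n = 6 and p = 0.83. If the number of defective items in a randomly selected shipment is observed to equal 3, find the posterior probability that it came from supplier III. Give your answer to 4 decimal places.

Likelihoods P(X=3 | ·): I: 0; II: 0.0222822; III: 0.0561838.
Posterior ∝ prior × likelihood. Numerator for III: 0.333333·0.0561838 = 0.0187279.
Normalizing constant: 0.166667·0 + 0.5·0.0222822 + 0.333333·0.0561838 = 0.0298691.
P(III | observation) = 0.0187279 / 0.0298691 = 0.627001.

0.6270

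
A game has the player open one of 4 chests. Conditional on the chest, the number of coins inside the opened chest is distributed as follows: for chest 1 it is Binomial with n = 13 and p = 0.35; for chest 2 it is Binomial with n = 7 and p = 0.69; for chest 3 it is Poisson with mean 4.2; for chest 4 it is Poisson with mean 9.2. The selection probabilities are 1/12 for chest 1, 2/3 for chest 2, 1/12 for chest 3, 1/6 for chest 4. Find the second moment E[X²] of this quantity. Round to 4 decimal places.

For each component E[X²] = Var + (mean)², giving 1: 23.66; 2: 24.8262; 3: 21.84; 4: 93.84.
Overall E[X²] = 0.0833333·23.66 + 0.666667·24.8262 + 0.0833333·21.84 + 0.166667·93.84 = 35.9825.

35.9825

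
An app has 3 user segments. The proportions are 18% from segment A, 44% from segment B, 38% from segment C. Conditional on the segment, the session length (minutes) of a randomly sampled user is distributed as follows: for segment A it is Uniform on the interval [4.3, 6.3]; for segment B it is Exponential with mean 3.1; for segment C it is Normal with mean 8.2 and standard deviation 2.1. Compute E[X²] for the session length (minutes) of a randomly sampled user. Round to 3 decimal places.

40.800

For each component E[X²] = Var + (mean)², giving A: 28.4233; B: 19.22; C: 71.65.
Overall E[X²] = 0.18·28.4233 + 0.44·19.22 + 0.38·71.65 = 40.8.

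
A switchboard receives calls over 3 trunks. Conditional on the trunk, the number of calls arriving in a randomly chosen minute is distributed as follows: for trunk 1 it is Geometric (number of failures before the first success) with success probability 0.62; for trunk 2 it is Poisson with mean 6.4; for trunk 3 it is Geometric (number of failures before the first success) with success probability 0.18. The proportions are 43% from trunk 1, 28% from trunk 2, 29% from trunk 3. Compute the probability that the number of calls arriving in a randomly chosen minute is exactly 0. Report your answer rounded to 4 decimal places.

0.3193

Conditional on each trunk, P(X = 0): 1: 0.62; 2: 0.00166156; 3: 0.18.
By total probability, P(X = 0) = 0.43·0.62 + 0.28·0.00166156 + 0.29·0.18 = 0.319265.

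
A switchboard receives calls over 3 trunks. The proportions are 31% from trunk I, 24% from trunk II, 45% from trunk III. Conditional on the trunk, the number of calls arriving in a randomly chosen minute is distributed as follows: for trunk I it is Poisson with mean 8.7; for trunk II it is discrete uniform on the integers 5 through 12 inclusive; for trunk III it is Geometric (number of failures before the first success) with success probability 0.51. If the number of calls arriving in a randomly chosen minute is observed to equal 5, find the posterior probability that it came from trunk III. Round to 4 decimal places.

0.1119

Likelihoods P(X=5 | ·): I: 0.0691915; II: 0.125; III: 0.0144062.
Posterior ∝ prior × likelihood. Numerator for III: 0.45·0.0144062 = 0.00648281.
Normalizing constant: 0.31·0.0691915 + 0.24·0.125 + 0.45·0.0144062 = 0.0579322.
P(III | observation) = 0.00648281 / 0.0579322 = 0.111903.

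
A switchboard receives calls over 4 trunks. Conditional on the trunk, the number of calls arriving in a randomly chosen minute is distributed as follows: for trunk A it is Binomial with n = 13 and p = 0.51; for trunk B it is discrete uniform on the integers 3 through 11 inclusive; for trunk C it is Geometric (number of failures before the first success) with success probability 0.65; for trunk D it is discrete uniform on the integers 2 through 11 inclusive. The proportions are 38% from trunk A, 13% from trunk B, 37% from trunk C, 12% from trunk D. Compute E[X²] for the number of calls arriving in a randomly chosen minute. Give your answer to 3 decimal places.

For each component E[X²] = Var + (mean)², giving A: 47.2056; B: 55.6667; C: 1.11834; D: 50.5.
Overall E[X²] = 0.38·47.2056 + 0.13·55.6667 + 0.37·1.11834 + 0.12·50.5 = 31.6486.

31.649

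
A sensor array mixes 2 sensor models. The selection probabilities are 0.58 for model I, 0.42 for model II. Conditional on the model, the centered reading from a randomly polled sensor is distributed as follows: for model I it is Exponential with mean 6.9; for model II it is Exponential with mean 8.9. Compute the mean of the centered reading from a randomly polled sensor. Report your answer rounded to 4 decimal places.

Component means — I: 6.9; II: 8.9.
E[X] = 0.58·6.9 + 0.42·8.9 = 7.74.

7.7400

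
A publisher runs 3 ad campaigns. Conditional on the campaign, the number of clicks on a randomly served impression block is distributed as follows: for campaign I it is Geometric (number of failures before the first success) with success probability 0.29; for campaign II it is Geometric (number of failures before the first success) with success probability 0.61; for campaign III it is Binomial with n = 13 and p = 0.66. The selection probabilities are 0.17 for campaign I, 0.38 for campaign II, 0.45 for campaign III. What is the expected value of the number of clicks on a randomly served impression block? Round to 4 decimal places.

Component means — I: 2.44828; II: 0.639344; III: 8.58.
E[X] = 0.17·2.44828 + 0.38·0.639344 + 0.45·8.58 = 4.52016.

4.5202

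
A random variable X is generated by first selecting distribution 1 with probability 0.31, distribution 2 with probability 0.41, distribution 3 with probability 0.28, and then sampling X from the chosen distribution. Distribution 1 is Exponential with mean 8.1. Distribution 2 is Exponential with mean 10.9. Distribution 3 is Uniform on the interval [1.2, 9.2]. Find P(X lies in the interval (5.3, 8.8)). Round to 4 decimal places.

0.2483

Conditional on each component, P(5.3 < X < 8.8): 1: 0.182373; 2: 0.168892; 3: 0.4375.
By total probability, P(5.3 < X < 8.8) = 0.31·0.182373 + 0.41·0.168892 + 0.28·0.4375 = 0.248281.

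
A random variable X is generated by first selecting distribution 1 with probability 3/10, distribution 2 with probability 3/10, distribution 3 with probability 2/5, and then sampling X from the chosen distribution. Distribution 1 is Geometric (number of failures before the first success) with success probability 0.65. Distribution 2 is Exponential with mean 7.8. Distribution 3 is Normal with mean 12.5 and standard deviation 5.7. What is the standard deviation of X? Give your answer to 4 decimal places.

Per component, 1: μ=0.538462, E[X²]=1.11834; 2: μ=7.8, E[X²]=121.68; 3: μ=12.5, E[X²]=188.74.
E[X] = 0.3·0.538462 + 0.3·7.8 + 0.4·12.5 = 7.50154.
E[X²] = 0.3·1.11834 + 0.3·121.68 + 0.4·188.74 = 112.336.
Var(X) = E[X²] − (E[X])² = 112.336 − 56.2731 = 56.0624.
SD(X) = √56.0624 = 7.48748.

7.4875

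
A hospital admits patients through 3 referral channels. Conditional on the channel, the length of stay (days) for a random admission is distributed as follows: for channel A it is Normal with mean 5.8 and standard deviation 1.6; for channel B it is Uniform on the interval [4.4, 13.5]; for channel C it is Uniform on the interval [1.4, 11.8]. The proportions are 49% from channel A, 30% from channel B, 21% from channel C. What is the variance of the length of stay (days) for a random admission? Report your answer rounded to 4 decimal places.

7.0898

Per component, A: μ=5.8, E[X²]=36.2; B: μ=8.95, E[X²]=87.0033; C: μ=6.6, E[X²]=52.5733.
E[X] = 0.49·5.8 + 0.3·8.95 + 0.21·6.6 = 6.913.
E[X²] = 0.49·36.2 + 0.3·87.0033 + 0.21·52.5733 = 54.8794.
Var(X) = E[X²] − (E[X])² = 54.8794 − 47.7896 = 7.08983.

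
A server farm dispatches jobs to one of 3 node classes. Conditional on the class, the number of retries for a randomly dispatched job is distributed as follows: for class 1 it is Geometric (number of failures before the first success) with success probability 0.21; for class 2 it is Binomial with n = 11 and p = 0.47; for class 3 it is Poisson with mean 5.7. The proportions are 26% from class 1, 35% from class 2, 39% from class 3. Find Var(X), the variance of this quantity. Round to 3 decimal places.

8.439

Per component, 1: μ=3.7619, E[X²]=32.0658; 2: μ=5.17, E[X²]=29.469; 3: μ=5.7, E[X²]=38.19.
E[X] = 0.26·3.7619 + 0.35·5.17 + 0.39·5.7 = 5.0106.
E[X²] = 0.26·32.0658 + 0.35·29.469 + 0.39·38.19 = 33.5453.
Var(X) = E[X²] − (E[X])² = 33.5453 − 25.1061 = 8.43928.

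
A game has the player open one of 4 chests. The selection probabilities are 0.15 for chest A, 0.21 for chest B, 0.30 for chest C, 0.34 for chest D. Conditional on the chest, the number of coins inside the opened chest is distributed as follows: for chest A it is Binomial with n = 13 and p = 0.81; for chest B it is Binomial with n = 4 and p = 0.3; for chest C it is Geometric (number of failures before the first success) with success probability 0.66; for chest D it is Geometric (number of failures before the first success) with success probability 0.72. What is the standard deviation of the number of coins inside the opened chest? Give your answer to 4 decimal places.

Per component, A: μ=10.53, E[X²]=112.882; B: μ=1.2, E[X²]=2.28; C: μ=0.515152, E[X²]=1.04591; D: μ=0.388889, E[X²]=0.691358.
E[X] = 0.15·10.53 + 0.21·1.2 + 0.3·0.515152 + 0.34·0.388889 = 2.11827.
E[X²] = 0.15·112.882 + 0.21·2.28 + 0.3·1.04591 + 0.34·0.691358 = 17.9599.
Var(X) = E[X²] − (E[X])² = 17.9599 − 4.48706 = 13.4728.
SD(X) = √13.4728 = 3.67053.

3.6705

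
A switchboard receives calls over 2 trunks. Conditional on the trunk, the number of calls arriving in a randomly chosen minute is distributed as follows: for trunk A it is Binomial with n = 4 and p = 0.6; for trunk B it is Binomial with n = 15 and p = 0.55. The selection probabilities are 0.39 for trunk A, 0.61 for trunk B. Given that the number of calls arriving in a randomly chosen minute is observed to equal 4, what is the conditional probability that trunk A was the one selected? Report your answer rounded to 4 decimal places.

0.8124

Likelihoods P(X=4 | ·): A: 0.1296; B: 0.0191391.
Posterior ∝ prior × likelihood. Numerator for A: 0.39·0.1296 = 0.050544.
Normalizing constant: 0.39·0.1296 + 0.61·0.0191391 = 0.0622188.
P(A | observation) = 0.050544 / 0.0622188 = 0.812358.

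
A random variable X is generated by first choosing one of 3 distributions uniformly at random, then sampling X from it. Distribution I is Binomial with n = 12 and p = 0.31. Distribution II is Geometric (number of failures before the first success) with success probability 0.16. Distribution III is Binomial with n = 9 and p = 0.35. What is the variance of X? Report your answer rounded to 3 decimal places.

Per component, I: μ=3.72, E[X²]=16.4052; II: μ=5.25, E[X²]=60.375; III: μ=3.15, E[X²]=11.97.
E[X] = 0.333333·3.72 + 0.333333·5.25 + 0.333333·3.15 = 4.04.
E[X²] = 0.333333·16.4052 + 0.333333·60.375 + 0.333333·11.97 = 29.5834.
Var(X) = E[X²] − (E[X])² = 29.5834 − 16.3216 = 13.2618.

13.262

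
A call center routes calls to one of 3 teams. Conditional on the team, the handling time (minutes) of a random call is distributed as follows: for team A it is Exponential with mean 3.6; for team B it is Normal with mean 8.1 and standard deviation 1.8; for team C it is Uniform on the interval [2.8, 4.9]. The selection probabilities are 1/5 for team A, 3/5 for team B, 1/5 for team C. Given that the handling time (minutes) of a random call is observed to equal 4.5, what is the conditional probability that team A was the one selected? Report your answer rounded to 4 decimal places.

0.1232

Likelihoods f(4.5 | ·): A: 0.0795847; B: 0.029995; C: 0.47619.
Posterior ∝ prior × likelihood. Numerator for A: 0.2·0.0795847 = 0.0159169.
Normalizing constant: 0.2·0.0795847 + 0.6·0.029995 + 0.2·0.47619 = 0.129152.
P(A | observation) = 0.0159169 / 0.129152 = 0.123242.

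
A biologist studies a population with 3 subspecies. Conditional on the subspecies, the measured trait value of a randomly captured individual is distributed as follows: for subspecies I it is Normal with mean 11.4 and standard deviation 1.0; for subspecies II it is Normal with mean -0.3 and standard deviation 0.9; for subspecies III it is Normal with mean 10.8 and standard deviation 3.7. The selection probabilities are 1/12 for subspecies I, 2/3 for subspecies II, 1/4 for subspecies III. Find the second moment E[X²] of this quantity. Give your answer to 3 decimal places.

44.096

For each component E[X²] = Var + (mean)², giving I: 130.96; II: 0.9; III: 130.33.
Overall E[X²] = 0.0833333·130.96 + 0.666667·0.9 + 0.25·130.33 = 44.0958.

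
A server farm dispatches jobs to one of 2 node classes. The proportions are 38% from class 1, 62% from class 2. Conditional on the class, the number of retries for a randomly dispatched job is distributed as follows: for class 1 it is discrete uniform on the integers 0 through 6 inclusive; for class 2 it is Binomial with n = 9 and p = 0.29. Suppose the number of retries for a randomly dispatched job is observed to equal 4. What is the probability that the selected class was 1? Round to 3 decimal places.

0.353

Likelihoods P(X=4 | ·): 1: 0.142857; 2: 0.160788.
Posterior ∝ prior × likelihood. Numerator for 1: 0.38·0.142857 = 0.0542857.
Normalizing constant: 0.38·0.142857 + 0.62·0.160788 = 0.153974.
P(1 | observation) = 0.0542857 / 0.153974 = 0.352563.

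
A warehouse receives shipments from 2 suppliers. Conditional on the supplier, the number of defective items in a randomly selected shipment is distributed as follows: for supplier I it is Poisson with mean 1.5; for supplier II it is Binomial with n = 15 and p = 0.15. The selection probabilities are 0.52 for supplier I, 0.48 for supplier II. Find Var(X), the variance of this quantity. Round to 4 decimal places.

Per component, I: μ=1.5, E[X²]=3.75; II: μ=2.25, E[X²]=6.975.
E[X] = 0.52·1.5 + 0.48·2.25 = 1.86.
E[X²] = 0.52·3.75 + 0.48·6.975 = 5.298.
Var(X) = E[X²] − (E[X])² = 5.298 − 3.4596 = 1.8384.

1.8384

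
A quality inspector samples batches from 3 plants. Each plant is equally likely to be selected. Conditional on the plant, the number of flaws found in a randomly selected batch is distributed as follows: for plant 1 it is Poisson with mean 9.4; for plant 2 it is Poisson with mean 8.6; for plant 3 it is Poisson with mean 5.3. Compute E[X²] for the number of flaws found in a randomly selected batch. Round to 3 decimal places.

71.237

For each component E[X²] = Var + (mean)², giving 1: 97.76; 2: 82.56; 3: 33.39.
Overall E[X²] = 0.333333·97.76 + 0.333333·82.56 + 0.333333·33.39 = 71.2367.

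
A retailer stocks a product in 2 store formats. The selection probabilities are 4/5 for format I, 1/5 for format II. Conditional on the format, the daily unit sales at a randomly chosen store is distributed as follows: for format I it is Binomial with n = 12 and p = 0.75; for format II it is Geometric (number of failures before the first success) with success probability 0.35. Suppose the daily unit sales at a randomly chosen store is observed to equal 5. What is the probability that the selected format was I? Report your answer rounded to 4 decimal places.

0.5305

Likelihoods P(X=5 | ·): I: 0.0114713; II: 0.0406102.
Posterior ∝ prior × likelihood. Numerator for I: 0.8·0.0114713 = 0.00917702.
Normalizing constant: 0.8·0.0114713 + 0.2·0.0406102 = 0.0172991.
P(I | observation) = 0.00917702 / 0.0172991 = 0.530493.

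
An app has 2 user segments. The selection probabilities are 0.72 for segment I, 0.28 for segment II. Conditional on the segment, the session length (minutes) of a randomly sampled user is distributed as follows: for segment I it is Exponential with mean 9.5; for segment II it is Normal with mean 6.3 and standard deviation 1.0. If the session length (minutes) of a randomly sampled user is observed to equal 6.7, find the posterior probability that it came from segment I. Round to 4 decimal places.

Likelihoods f(6.7 | ·): I: 0.0519977; II: 0.36827.
Posterior ∝ prior × likelihood. Numerator for I: 0.72·0.0519977 = 0.0374384.
Normalizing constant: 0.72·0.0519977 + 0.28·0.36827 = 0.140554.
P(I | observation) = 0.0374384 / 0.140554 = 0.266363.

0.2664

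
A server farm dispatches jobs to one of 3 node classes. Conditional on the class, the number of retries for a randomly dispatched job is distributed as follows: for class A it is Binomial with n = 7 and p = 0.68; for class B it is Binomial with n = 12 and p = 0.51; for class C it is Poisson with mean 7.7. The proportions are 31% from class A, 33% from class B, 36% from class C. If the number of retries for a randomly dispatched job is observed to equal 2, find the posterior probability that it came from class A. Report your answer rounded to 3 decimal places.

Likelihoods P(X=2 | ·): A: 0.0325827; B: 0.0136976; C: 0.0134241.
Posterior ∝ prior × likelihood. Numerator for A: 0.31·0.0325827 = 0.0101006.
Normalizing constant: 0.31·0.0325827 + 0.33·0.0136976 + 0.36·0.0134241 = 0.0194535.
P(A | observation) = 0.0101006 / 0.0194535 = 0.519219.

0.519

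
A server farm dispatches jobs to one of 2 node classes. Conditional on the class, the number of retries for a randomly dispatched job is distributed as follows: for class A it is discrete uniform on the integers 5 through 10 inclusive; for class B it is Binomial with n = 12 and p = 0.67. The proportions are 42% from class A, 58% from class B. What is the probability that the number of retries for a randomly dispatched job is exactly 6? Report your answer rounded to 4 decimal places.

0.1326

Conditional on each class, P(X = 6): A: 0.166667; B: 0.107945.
By total probability, P(X = 6) = 0.42·0.166667 + 0.58·0.107945 = 0.132608.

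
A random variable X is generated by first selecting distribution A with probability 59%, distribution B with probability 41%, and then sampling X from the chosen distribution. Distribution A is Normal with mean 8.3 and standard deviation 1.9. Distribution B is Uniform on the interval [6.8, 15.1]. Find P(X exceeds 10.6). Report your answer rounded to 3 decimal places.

Conditional on each component, P(X > 10.6): A: 0.113038; B: 0.542169.
By total probability, P(X > 10.6) = 0.59·0.113038 + 0.41·0.542169 = 0.288982.

0.289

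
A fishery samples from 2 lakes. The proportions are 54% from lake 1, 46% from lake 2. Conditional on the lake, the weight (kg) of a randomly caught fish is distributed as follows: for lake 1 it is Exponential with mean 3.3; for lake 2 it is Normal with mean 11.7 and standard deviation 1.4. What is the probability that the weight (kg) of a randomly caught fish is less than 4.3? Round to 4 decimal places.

Conditional on each lake, P(X < 4.3): 1: 0.728293; 2: 6.26076e-08.
By total probability, P(X < 4.3) = 0.54·0.728293 + 0.46·6.26076e-08 = 0.393278.

0.3933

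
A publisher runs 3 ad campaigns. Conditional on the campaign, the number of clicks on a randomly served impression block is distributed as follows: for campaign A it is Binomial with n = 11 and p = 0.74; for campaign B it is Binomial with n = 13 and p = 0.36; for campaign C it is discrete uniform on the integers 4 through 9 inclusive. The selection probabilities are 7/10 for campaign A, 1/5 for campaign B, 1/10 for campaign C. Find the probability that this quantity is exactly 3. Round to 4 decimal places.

0.0317

Conditional on each campaign, P(X = 3): A: 0.00139626; B: 0.153841; C: 0.
By total probability, P(X = 3) = 0.7·0.00139626 + 0.2·0.153841 + 0.1·0 = 0.0317457.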